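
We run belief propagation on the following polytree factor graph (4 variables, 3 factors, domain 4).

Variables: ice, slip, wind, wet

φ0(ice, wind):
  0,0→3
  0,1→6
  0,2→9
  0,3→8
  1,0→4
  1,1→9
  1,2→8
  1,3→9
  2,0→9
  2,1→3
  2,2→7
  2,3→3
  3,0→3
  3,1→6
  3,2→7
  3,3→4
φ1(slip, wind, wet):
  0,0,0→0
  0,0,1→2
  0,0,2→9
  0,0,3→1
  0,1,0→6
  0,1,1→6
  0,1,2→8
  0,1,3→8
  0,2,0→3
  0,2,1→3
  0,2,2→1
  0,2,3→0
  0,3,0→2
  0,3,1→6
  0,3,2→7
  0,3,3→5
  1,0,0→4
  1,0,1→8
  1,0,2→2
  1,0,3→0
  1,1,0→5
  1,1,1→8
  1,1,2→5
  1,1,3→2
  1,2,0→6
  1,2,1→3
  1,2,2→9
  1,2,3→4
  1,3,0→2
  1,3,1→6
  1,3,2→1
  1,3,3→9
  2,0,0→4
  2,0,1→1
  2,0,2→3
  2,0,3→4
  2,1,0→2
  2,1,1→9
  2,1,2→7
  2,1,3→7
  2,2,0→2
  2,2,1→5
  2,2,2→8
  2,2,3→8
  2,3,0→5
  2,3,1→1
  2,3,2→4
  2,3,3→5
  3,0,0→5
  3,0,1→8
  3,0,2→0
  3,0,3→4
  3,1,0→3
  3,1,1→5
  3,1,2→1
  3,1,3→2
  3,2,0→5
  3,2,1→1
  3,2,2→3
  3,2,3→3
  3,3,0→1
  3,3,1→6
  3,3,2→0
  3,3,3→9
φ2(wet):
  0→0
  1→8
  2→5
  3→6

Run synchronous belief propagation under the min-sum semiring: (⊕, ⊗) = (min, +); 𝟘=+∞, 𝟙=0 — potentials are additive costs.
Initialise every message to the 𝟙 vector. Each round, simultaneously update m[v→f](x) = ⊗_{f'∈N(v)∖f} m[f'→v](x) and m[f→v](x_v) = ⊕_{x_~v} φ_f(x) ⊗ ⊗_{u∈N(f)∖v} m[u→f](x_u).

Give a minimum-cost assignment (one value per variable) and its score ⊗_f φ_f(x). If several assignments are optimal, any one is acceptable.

init: all messages = 𝟙 over 4 values
r1 m[φ0→ice] = [3, 4, 3, 3]
r1 m[φ0→wind] = [3, 3, 7, 3]
r1 m[φ1→slip] = [0, 0, 1, 0]
r1 m[φ1→wind] = [0, 1, 0, 0]
r1 m[φ1→wet] = [0, 1, 0, 0]
r1 m[φ2→wet] = [0, 8, 5, 6]
r1 m[ice→φ0] = [0, 0, 0, 0]
r1 m[slip→φ1] = [0, 0, 0, 0]
r1 m[wind→φ0] = [0, 0, 0, 0]
r1 m[wind→φ1] = [0, 0, 0, 0]
r1 m[wet→φ1] = [0, 0, 0, 0]
r1 m[wet→φ2] = [0, 0, 0, 0]
r2 m[φ0→ice] = [3, 4, 3, 3]
r2 m[φ0→wind] = [3, 3, 7, 3]
r2 m[φ1→slip] = [0, 0, 1, 0]
r2 m[φ1→wind] = [0, 1, 0, 0]
r2 m[φ1→wet] = [0, 1, 0, 0]
r2 m[φ2→wet] = [0, 8, 5, 6]
r2 m[ice→φ0] = [0, 0, 0, 0]
r2 m[slip→φ1] = [0, 0, 0, 0]
r2 m[wind→φ0] = [0, 1, 0, 0]
r2 m[wind→φ1] = [3, 3, 7, 3]
r2 m[wet→φ1] = [0, 8, 5, 6]
r2 m[wet→φ2] = [0, 1, 0, 0]
r3 m[φ0→ice] = [3, 4, 3, 3]
r3 m[φ0→wind] = [3, 3, 7, 3]
r3 m[φ1→slip] = [3, 5, 5, 4]
r3 m[φ1→wind] = [0, 2, 2, 1]
r3 m[φ1→wet] = [3, 4, 3, 3]
r3 m[φ2→wet] = [0, 8, 5, 6]
r3 m[ice→φ0] = [0, 0, 0, 0]
r3 m[slip→φ1] = [0, 0, 0, 0]
r3 m[wind→φ0] = [0, 1, 0, 0]
r3 m[wind→φ1] = [3, 3, 7, 3]
r3 m[wet→φ1] = [0, 8, 5, 6]
r3 m[wet→φ2] = [0, 1, 0, 0]
r4 m[φ0→ice] = [3, 4, 3, 3]
r4 m[φ0→wind] = [3, 3, 7, 3]
r4 m[φ1→slip] = [3, 5, 5, 4]
r4 m[φ1→wind] = [0, 2, 2, 1]
r4 m[φ1→wet] = [3, 4, 3, 3]
r4 m[φ2→wet] = [0, 8, 5, 6]
r4 m[ice→φ0] = [0, 0, 0, 0]
r4 m[slip→φ1] = [0, 0, 0, 0]
r4 m[wind→φ0] = [0, 2, 2, 1]
r4 m[wind→φ1] = [3, 3, 7, 3]
r4 m[wet→φ1] = [0, 8, 5, 6]
r4 m[wet→φ2] = [3, 4, 3, 3]
r5 m[φ0→ice] = [3, 4, 4, 3]
r5 m[φ0→wind] = [3, 3, 7, 3]
r5 m[φ1→slip] = [3, 5, 5, 4]
r5 m[φ1→wind] = [0, 2, 2, 1]
r5 m[φ1→wet] = [3, 4, 3, 3]
r5 m[φ2→wet] = [0, 8, 5, 6]
r5 m[ice→φ0] = [0, 0, 0, 0]
r5 m[slip→φ1] = [0, 0, 0, 0]
r5 m[wind→φ0] = [0, 2, 2, 1]
r5 m[wind→φ1] = [3, 3, 7, 3]
r5 m[wet→φ1] = [0, 8, 5, 6]
r5 m[wet→φ2] = [3, 4, 3, 3]
r6 m[φ0→ice] = [3, 4, 4, 3]
r6 m[φ0→wind] = [3, 3, 7, 3]
r6 m[φ1→slip] = [3, 5, 5, 4]
r6 m[φ1→wind] = [0, 2, 2, 1]
r6 m[φ1→wet] = [3, 4, 3, 3]
r6 m[φ2→wet] = [0, 8, 5, 6]
r6 m[ice→φ0] = [0, 0, 0, 0]
r6 m[slip→φ1] = [0, 0, 0, 0]
r6 m[wind→φ0] = [0, 2, 2, 1]
r6 m[wind→φ1] = [3, 3, 7, 3]
r6 m[wet→φ1] = [0, 8, 5, 6]
r6 m[wet→φ2] = [3, 4, 3, 3]
fixed point reached at round 6
traceback from ice: (ice=0, slip=0, wind=0, wet=0), score=3

assignment: (ice=0, slip=0, wind=0, wet=0); score = 3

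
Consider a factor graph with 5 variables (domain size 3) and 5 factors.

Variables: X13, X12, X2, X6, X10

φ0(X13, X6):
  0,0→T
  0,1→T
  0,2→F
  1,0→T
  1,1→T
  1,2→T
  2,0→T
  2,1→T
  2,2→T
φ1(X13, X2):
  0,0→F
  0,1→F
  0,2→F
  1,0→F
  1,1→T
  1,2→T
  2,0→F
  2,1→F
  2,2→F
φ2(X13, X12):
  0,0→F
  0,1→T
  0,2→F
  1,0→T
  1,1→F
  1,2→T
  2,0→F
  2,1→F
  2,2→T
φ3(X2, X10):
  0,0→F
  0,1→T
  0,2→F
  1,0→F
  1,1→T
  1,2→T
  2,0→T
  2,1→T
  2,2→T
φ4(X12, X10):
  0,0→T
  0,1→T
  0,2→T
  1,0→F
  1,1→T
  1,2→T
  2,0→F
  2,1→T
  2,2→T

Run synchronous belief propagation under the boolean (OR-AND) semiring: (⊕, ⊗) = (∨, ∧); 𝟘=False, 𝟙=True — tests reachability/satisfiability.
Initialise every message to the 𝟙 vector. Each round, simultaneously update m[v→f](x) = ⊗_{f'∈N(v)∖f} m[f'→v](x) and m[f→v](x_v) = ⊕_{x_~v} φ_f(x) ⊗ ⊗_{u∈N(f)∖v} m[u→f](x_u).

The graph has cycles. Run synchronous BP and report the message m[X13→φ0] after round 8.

message @ round 8 = [F, T, F]

init: all messages = 𝟙 over 3 values
r1 m[φ0→X13] = [T, T, T]
r1 m[φ0→X6] = [T, T, T]
r1 m[φ1→X13] = [F, T, F]
r1 m[φ1→X2] = [F, T, T]
r1 m[φ2→X13] = [T, T, T]
r1 m[φ2→X12] = [T, T, T]
r1 m[φ3→X2] = [T, T, T]
r1 m[φ3→X10] = [T, T, T]
r1 m[φ4→X12] = [T, T, T]
r1 m[φ4→X10] = [T, T, T]
r1 m[X13→φ0] = [T, T, T]
r1 m[X13→φ1] = [T, T, T]
r1 m[X13→φ2] = [T, T, T]
r1 m[X12→φ2] = [T, T, T]
r1 m[X12→φ4] = [T, T, T]
r1 m[X2→φ1] = [T, T, T]
r1 m[X2→φ3] = [T, T, T]
r1 m[X6→φ0] = [T, T, T]
r1 m[X10→φ3] = [T, T, T]
r1 m[X10→φ4] = [T, T, T]
r2 m[φ0→X13] = [T, T, T]
r2 m[φ0→X6] = [T, T, T]
r2 m[φ1→X13] = [F, T, F]
r2 m[φ1→X2] = [F, T, T]
r2 m[φ2→X13] = [T, T, T]
r2 m[φ2→X12] = [T, T, T]
r2 m[φ3→X2] = [T, T, T]
r2 m[φ3→X10] = [T, T, T]
r2 m[φ4→X12] = [T, T, T]
r2 m[φ4→X10] = [T, T, T]
r2 m[X13→φ0] = [F, T, F]
r2 m[X13→φ1] = [T, T, T]
r2 m[X13→φ2] = [F, T, F]
r2 m[X12→φ2] = [T, T, T]
r2 m[X12→φ4] = [T, T, T]
r2 m[X2→φ1] = [T, T, T]
r2 m[X2→φ3] = [F, T, T]
r2 m[X6→φ0] = [T, T, T]
r2 m[X10→φ3] = [T, T, T]
r2 m[X10→φ4] = [T, T, T]
r3 m[φ0→X13] = [T, T, T]
r3 m[φ0→X6] = [T, T, T]
r3 m[φ1→X13] = [F, T, F]
r3 m[φ1→X2] = [F, T, T]
r3 m[φ2→X13] = [T, T, T]
r3 m[φ2→X12] = [T, F, T]
r3 m[φ3→X2] = [T, T, T]
r3 m[φ3→X10] = [T, T, T]
r3 m[φ4→X12] = [T, T, T]
r3 m[φ4→X10] = [T, T, T]
r3 m[X13→φ0] = [F, T, F]
r3 m[X13→φ1] = [T, T, T]
r3 m[X13→φ2] = [F, T, F]
r3 m[X12→φ2] = [T, T, T]
r3 m[X12→φ4] = [T, T, T]
r3 m[X2→φ1] = [T, T, T]
r3 m[X2→φ3] = [F, T, T]
r3 m[X6→φ0] = [T, T, T]
r3 m[X10→φ3] = [T, T, T]
r3 m[X10→φ4] = [T, T, T]
r4 m[φ0→X13] = [T, T, T]
r4 m[φ0→X6] = [T, T, T]
r4 m[φ1→X13] = [F, T, F]
r4 m[φ1→X2] = [F, T, T]
r4 m[φ2→X13] = [T, T, T]
r4 m[φ2→X12] = [T, F, T]
r4 m[φ3→X2] = [T, T, T]
r4 m[φ3→X10] = [T, T, T]
r4 m[φ4→X12] = [T, T, T]
r4 m[φ4→X10] = [T, T, T]
r4 m[X13→φ0] = [F, T, F]
r4 m[X13→φ1] = [T, T, T]
r4 m[X13→φ2] = [F, T, F]
r4 m[X12→φ2] = [T, T, T]
r4 m[X12→φ4] = [T, F, T]
r4 m[X2→φ1] = [T, T, T]
r4 m[X2→φ3] = [F, T, T]
r4 m[X6→φ0] = [T, T, T]
r4 m[X10→φ3] = [T, T, T]
r4 m[X10→φ4] = [T, T, T]
r5 m[φ0→X13] = [T, T, T]
r5 m[φ0→X6] = [T, T, T]
r5 m[φ1→X13] = [F, T, F]
r5 m[φ1→X2] = [F, T, T]
r5 m[φ2→X13] = [T, T, T]
r5 m[φ2→X12] = [T, F, T]
r5 m[φ3→X2] = [T, T, T]
r5 m[φ3→X10] = [T, T, T]
r5 m[φ4→X12] = [T, T, T]
r5 m[φ4→X10] = [T, T, T]
r5 m[X13→φ0] = [F, T, F]
r5 m[X13→φ1] = [T, T, T]
r5 m[X13→φ2] = [F, T, F]
r5 m[X12→φ2] = [T, T, T]
r5 m[X12→φ4] = [T, F, T]
r5 m[X2→φ1] = [T, T, T]
r5 m[X2→φ3] = [F, T, T]
r5 m[X6→φ0] = [T, T, T]
r5 m[X10→φ3] = [T, T, T]
r5 m[X10→φ4] = [T, T, T]
r6 m[φ0→X13] = [T, T, T]
r6 m[φ0→X6] = [T, T, T]
r6 m[φ1→X13] = [F, T, F]
r6 m[φ1→X2] = [F, T, T]
r6 m[φ2→X13] = [T, T, T]
r6 m[φ2→X12] = [T, F, T]
r6 m[φ3→X2] = [T, T, T]
r6 m[φ3→X10] = [T, T, T]
r6 m[φ4→X12] = [T, T, T]
r6 m[φ4→X10] = [T, T, T]
r6 m[X13→φ0] = [F, T, F]
r6 m[X13→φ1] = [T, T, T]
r6 m[X13→φ2] = [F, T, F]
r6 m[X12→φ2] = [T, T, T]
r6 m[X12→φ4] = [T, F, T]
r6 m[X2→φ1] = [T, T, T]
r6 m[X2→φ3] = [F, T, T]
r6 m[X6→φ0] = [T, T, T]
r6 m[X10→φ3] = [T, T, T]
r6 m[X10→φ4] = [T, T, T]
r7 m[φ0→X13] = [T, T, T]
r7 m[φ0→X6] = [T, T, T]
r7 m[φ1→X13] = [F, T, F]
r7 m[φ1→X2] = [F, T, T]
r7 m[φ2→X13] = [T, T, T]
r7 m[φ2→X12] = [T, F, T]
r7 m[φ3→X2] = [T, T, T]
r7 m[φ3→X10] = [T, T, T]
r7 m[φ4→X12] = [T, T, T]
r7 m[φ4→X10] = [T, T, T]
r7 m[X13→φ0] = [F, T, F]
r7 m[X13→φ1] = [T, T, T]
r7 m[X13→φ2] = [F, T, F]
r7 m[X12→φ2] = [T, T, T]
r7 m[X12→φ4] = [T, F, T]
r7 m[X2→φ1] = [T, T, T]
r7 m[X2→φ3] = [F, T, T]
r7 m[X6→φ0] = [T, T, T]
r7 m[X10→φ3] = [T, T, T]
r7 m[X10→φ4] = [T, T, T]
r8 m[φ0→X13] = [T, T, T]
r8 m[φ0→X6] = [T, T, T]
r8 m[φ1→X13] = [F, T, F]
r8 m[φ1→X2] = [F, T, T]
r8 m[φ2→X13] = [T, T, T]
r8 m[φ2→X12] = [T, F, T]
r8 m[φ3→X2] = [T, T, T]
r8 m[φ3→X10] = [T, T, T]
r8 m[φ4→X12] = [T, T, T]
r8 m[φ4→X10] = [T, T, T]
r8 m[X13→φ0] = [F, T, F]
r8 m[X13→φ1] = [T, T, T]
r8 m[X13→φ2] = [F, T, F]
r8 m[X12→φ2] = [T, T, T]
r8 m[X12→φ4] = [T, F, T]
r8 m[X2→φ1] = [T, T, T]
r8 m[X2→φ3] = [F, T, T]
r8 m[X6→φ0] = [T, T, T]
r8 m[X10→φ3] = [T, T, T]
r8 m[X10→φ4] = [T, T, T]
fixed point reached at round 5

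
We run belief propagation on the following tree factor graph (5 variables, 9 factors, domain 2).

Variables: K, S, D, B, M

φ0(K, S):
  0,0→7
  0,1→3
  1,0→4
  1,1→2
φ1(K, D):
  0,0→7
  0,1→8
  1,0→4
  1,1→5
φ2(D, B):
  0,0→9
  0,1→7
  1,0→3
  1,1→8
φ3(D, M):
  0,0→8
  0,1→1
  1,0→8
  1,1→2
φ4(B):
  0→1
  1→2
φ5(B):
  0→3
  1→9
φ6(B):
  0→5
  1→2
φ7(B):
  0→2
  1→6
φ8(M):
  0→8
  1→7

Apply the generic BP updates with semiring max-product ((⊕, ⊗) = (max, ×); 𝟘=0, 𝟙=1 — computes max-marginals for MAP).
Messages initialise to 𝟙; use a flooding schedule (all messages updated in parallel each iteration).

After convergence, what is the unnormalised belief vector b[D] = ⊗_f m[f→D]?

init: all messages = 𝟙 over 2 values
r1 m[φ0→K] = [7, 4]
r1 m[φ0→S] = [7, 3]
r1 m[φ1→K] = [8, 5]
r1 m[φ1→D] = [7, 8]
r1 m[φ2→D] = [9, 8]
r1 m[φ2→B] = [9, 8]
r1 m[φ3→D] = [8, 8]
r1 m[φ3→M] = [8, 2]
r1 m[φ4→B] = [1, 2]
r1 m[φ5→B] = [3, 9]
r1 m[φ6→B] = [5, 2]
r1 m[φ7→B] = [2, 6]
r1 m[φ8→M] = [8, 7]
r1 m[K→φ0] = [1, 1]
r1 m[K→φ1] = [1, 1]
r1 m[S→φ0] = [1, 1]
r1 m[D→φ1] = [1, 1]
r1 m[D→φ2] = [1, 1]
r1 m[D→φ3] = [1, 1]
r1 m[B→φ2] = [1, 1]
r1 m[B→φ4] = [1, 1]
r1 m[B→φ5] = [1, 1]
r1 m[B→φ6] = [1, 1]
r1 m[B→φ7] = [1, 1]
r1 m[M→φ3] = [1, 1]
r1 m[M→φ8] = [1, 1]
r2 m[φ0→K] = [7, 4]
r2 m[φ0→S] = [7, 3]
r2 m[φ1→K] = [8, 5]
r2 m[φ1→D] = [7, 8]
r2 m[φ2→D] = [9, 8]
r2 m[φ2→B] = [9, 8]
r2 m[φ3→D] = [8, 8]
r2 m[φ3→M] = [8, 2]
r2 m[φ4→B] = [1, 2]
r2 m[φ5→B] = [3, 9]
r2 m[φ6→B] = [5, 2]
r2 m[φ7→B] = [2, 6]
r2 m[φ8→M] = [8, 7]
r2 m[K→φ0] = [8, 5]
r2 m[K→φ1] = [7, 4]
r2 m[S→φ0] = [1, 1]
r2 m[D→φ1] = [72, 64]
r2 m[D→φ2] = [56, 64]
r2 m[D→φ3] = [63, 64]
r2 m[B→φ2] = [30, 216]
r2 m[B→φ4] = [270, 864]
r2 m[B→φ5] = [90, 192]
r2 m[B→φ6] = [54, 864]
r2 m[B→φ7] = [135, 288]
r2 m[M→φ3] = [8, 7]
r2 m[M→φ8] = [8, 2]
r3 m[φ0→K] = [7, 4]
r3 m[φ0→S] = [56, 24]
r3 m[φ1→K] = [512, 320]
r3 m[φ1→D] = [49, 56]
r3 m[φ2→D] = [1512, 1728]
r3 m[φ2→B] = [504, 512]
r3 m[φ3→D] = [64, 64]
r3 m[φ3→M] = [512, 128]
r3 m[φ4→B] = [1, 2]
r3 m[φ5→B] = [3, 9]
r3 m[φ6→B] = [5, 2]
r3 m[φ7→B] = [2, 6]
r3 m[φ8→M] = [8, 7]
r3 m[K→φ0] = [8, 5]
r3 m[K→φ1] = [7, 4]
r3 m[S→φ0] = [1, 1]
r3 m[D→φ1] = [72, 64]
r3 m[D→φ2] = [56, 64]
r3 m[D→φ3] = [63, 64]
r3 m[B→φ2] = [30, 216]
r3 m[B→φ4] = [270, 864]
r3 m[B→φ5] = [90, 192]
r3 m[B→φ6] = [54, 864]
r3 m[B→φ7] = [135, 288]
r3 m[M→φ3] = [8, 7]
r3 m[M→φ8] = [8, 2]
r4 m[φ0→K] = [7, 4]
r4 m[φ0→S] = [56, 24]
r4 m[φ1→K] = [512, 320]
r4 m[φ1→D] = [49, 56]
r4 m[φ2→D] = [1512, 1728]
r4 m[φ2→B] = [504, 512]
r4 m[φ3→D] = [64, 64]
r4 m[φ3→M] = [512, 128]
r4 m[φ4→B] = [1, 2]
r4 m[φ5→B] = [3, 9]
r4 m[φ6→B] = [5, 2]
r4 m[φ7→B] = [2, 6]
r4 m[φ8→M] = [8, 7]
r4 m[K→φ0] = [512, 320]
r4 m[K→φ1] = [7, 4]
r4 m[S→φ0] = [1, 1]
r4 m[D→φ1] = [96768, 110592]
r4 m[D→φ2] = [3136, 3584]
r4 m[D→φ3] = [74088, 96768]
r4 m[B→φ2] = [30, 216]
r4 m[B→φ4] = [15120, 55296]
r4 m[B→φ5] = [5040, 12288]
r4 m[B→φ6] = [3024, 55296]
r4 m[B→φ7] = [7560, 18432]
r4 m[M→φ3] = [8, 7]
r4 m[M→φ8] = [512, 128]
r5 m[φ0→K] = [7, 4]
r5 m[φ0→S] = [3584, 1536]
r5 m[φ1→K] = [884736, 552960]
r5 m[φ1→D] = [49, 56]
r5 m[φ2→D] = [1512, 1728]
r5 m[φ2→B] = [28224, 28672]
r5 m[φ3→D] = [64, 64]
r5 m[φ3→M] = [774144, 193536]
r5 m[φ4→B] = [1, 2]
r5 m[φ5→B] = [3, 9]
r5 m[φ6→B] = [5, 2]
r5 m[φ7→B] = [2, 6]
r5 m[φ8→M] = [8, 7]
r5 m[K→φ0] = [512, 320]
r5 m[K→φ1] = [7, 4]
r5 m[S→φ0] = [1, 1]
r5 m[D→φ1] = [96768, 110592]
r5 m[D→φ2] = [3136, 3584]
r5 m[D→φ3] = [74088, 96768]
r5 m[B→φ2] = [30, 216]
r5 m[B→φ4] = [15120, 55296]
r5 m[B→φ5] = [5040, 12288]
r5 m[B→φ6] = [3024, 55296]
r5 m[B→φ7] = [7560, 18432]
r5 m[M→φ3] = [8, 7]
r5 m[M→φ8] = [512, 128]
r6 m[φ0→K] = [7, 4]
r6 m[φ0→S] = [3584, 1536]
r6 m[φ1→K] = [884736, 552960]
r6 m[φ1→D] = [49, 56]
r6 m[φ2→D] = [1512, 1728]
r6 m[φ2→B] = [28224, 28672]
r6 m[φ3→D] = [64, 64]
r6 m[φ3→M] = [774144, 193536]
r6 m[φ4→B] = [1, 2]
r6 m[φ5→B] = [3, 9]
r6 m[φ6→B] = [5, 2]
r6 m[φ7→B] = [2, 6]
r6 m[φ8→M] = [8, 7]
r6 m[K→φ0] = [884736, 552960]
r6 m[K→φ1] = [7, 4]
r6 m[S→φ0] = [1, 1]
r6 m[D→φ1] = [96768, 110592]
r6 m[D→φ2] = [3136, 3584]
r6 m[D→φ3] = [74088, 96768]
r6 m[B→φ2] = [30, 216]
r6 m[B→φ4] = [846720, 3096576]
r6 m[B→φ5] = [282240, 688128]
r6 m[B→φ6] = [169344, 3096576]
r6 m[B→φ7] = [423360, 1032192]
r6 m[M→φ3] = [8, 7]
r6 m[M→φ8] = [774144, 193536]
r7 m[φ0→K] = [7, 4]
r7 m[φ0→S] = [6193152, 2654208]
r7 m[φ1→K] = [884736, 552960]
r7 m[φ1→D] = [49, 56]
r7 m[φ2→D] = [1512, 1728]
r7 m[φ2→B] = [28224, 28672]
r7 m[φ3→D] = [64, 64]
r7 m[φ3→M] = [774144, 193536]
r7 m[φ4→B] = [1, 2]
r7 m[φ5→B] = [3, 9]
r7 m[φ6→B] = [5, 2]
r7 m[φ7→B] = [2, 6]
r7 m[φ8→M] = [8, 7]
r7 m[K→φ0] = [884736, 552960]
r7 m[K→φ1] = [7, 4]
r7 m[S→φ0] = [1, 1]
r7 m[D→φ1] = [96768, 110592]
r7 m[D→φ2] = [3136, 3584]
r7 m[D→φ3] = [74088, 96768]
r7 m[B→φ2] = [30, 216]
r7 m[B→φ4] = [846720, 3096576]
r7 m[B→φ5] = [282240, 688128]
r7 m[B→φ6] = [169344, 3096576]
r7 m[B→φ7] = [423360, 1032192]
r7 m[M→φ3] = [8, 7]
r7 m[M→φ8] = [774144, 193536]
r8 m[φ0→K] = [7, 4]
r8 m[φ0→S] = [6193152, 2654208]
r8 m[φ1→K] = [884736, 552960]
r8 m[φ1→D] = [49, 56]
r8 m[φ2→D] = [1512, 1728]
r8 m[φ2→B] = [28224, 28672]
r8 m[φ3→D] = [64, 64]
r8 m[φ3→M] = [774144, 193536]
r8 m[φ4→B] = [1, 2]
r8 m[φ5→B] = [3, 9]
r8 m[φ6→B] = [5, 2]
r8 m[φ7→B] = [2, 6]
r8 m[φ8→M] = [8, 7]
r8 m[K→φ0] = [884736, 552960]
r8 m[K→φ1] = [7, 4]
r8 m[S→φ0] = [1, 1]
r8 m[D→φ1] = [96768, 110592]
r8 m[D→φ2] = [3136, 3584]
r8 m[D→φ3] = [74088, 96768]
r8 m[B→φ2] = [30, 216]
r8 m[B→φ4] = [846720, 3096576]
r8 m[B→φ5] = [282240, 688128]
r8 m[B→φ6] = [169344, 3096576]
r8 m[B→φ7] = [423360, 1032192]
r8 m[M→φ3] = [8, 7]
r8 m[M→φ8] = [774144, 193536]
fixed point reached at round 8
b[D] = ⊗ incoming = [4741632, 6193152]

b[D] = [4741632, 6193152]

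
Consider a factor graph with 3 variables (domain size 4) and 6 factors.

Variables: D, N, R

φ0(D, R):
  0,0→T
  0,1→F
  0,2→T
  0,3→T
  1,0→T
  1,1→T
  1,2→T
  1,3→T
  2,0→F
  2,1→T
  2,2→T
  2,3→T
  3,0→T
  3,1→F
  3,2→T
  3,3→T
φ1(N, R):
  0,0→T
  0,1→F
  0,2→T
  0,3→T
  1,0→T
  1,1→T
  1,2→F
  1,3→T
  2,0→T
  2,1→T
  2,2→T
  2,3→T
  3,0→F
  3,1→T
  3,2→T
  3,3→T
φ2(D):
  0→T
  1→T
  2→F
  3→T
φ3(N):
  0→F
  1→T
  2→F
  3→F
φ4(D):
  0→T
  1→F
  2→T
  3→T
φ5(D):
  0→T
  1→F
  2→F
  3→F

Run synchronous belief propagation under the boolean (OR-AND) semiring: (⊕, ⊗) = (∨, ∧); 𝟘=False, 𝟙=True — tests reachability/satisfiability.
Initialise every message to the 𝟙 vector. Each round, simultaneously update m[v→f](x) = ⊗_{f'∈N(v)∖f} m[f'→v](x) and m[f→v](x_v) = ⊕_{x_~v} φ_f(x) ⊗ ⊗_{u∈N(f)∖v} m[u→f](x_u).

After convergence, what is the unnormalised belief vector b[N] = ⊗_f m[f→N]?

init: all messages = 𝟙 over 4 values
r1 m[φ0→D] = [T, T, T, T]
r1 m[φ0→R] = [T, T, T, T]
r1 m[φ1→N] = [T, T, T, T]
r1 m[φ1→R] = [T, T, T, T]
r1 m[φ2→D] = [T, T, F, T]
r1 m[φ3→N] = [F, T, F, F]
r1 m[φ4→D] = [T, F, T, T]
r1 m[φ5→D] = [T, F, F, F]
r1 m[D→φ0] = [T, T, T, T]
r1 m[D→φ2] = [T, T, T, T]
r1 m[D→φ4] = [T, T, T, T]
r1 m[D→φ5] = [T, T, T, T]
r1 m[N→φ1] = [T, T, T, T]
r1 m[N→φ3] = [T, T, T, T]
r1 m[R→φ0] = [T, T, T, T]
r1 m[R→φ1] = [T, T, T, T]
r2 m[φ0→D] = [T, T, T, T]
r2 m[φ0→R] = [T, T, T, T]
r2 m[φ1→N] = [T, T, T, T]
r2 m[φ1→R] = [T, T, T, T]
r2 m[φ2→D] = [T, T, F, T]
r2 m[φ3→N] = [F, T, F, F]
r2 m[φ4→D] = [T, F, T, T]
r2 m[φ5→D] = [T, F, F, F]
r2 m[D→φ0] = [T, F, F, F]
r2 m[D→φ2] = [T, F, F, F]
r2 m[D→φ4] = [T, F, F, F]
r2 m[D→φ5] = [T, F, F, T]
r2 m[N→φ1] = [F, T, F, F]
r2 m[N→φ3] = [T, T, T, T]
r2 m[R→φ0] = [T, T, T, T]
r2 m[R→φ1] = [T, T, T, T]
r3 m[φ0→D] = [T, T, T, T]
r3 m[φ0→R] = [T, F, T, T]
r3 m[φ1→N] = [T, T, T, T]
r3 m[φ1→R] = [T, T, F, T]
r3 m[φ2→D] = [T, T, F, T]
r3 m[φ3→N] = [F, T, F, F]
r3 m[φ4→D] = [T, F, T, T]
r3 m[φ5→D] = [T, F, F, F]
r3 m[D→φ0] = [T, F, F, F]
r3 m[D→φ2] = [T, F, F, F]
r3 m[D→φ4] = [T, F, F, F]
r3 m[D→φ5] = [T, F, F, T]
r3 m[N→φ1] = [F, T, F, F]
r3 m[N→φ3] = [T, T, T, T]
r3 m[R→φ0] = [T, T, T, T]
r3 m[R→φ1] = [T, T, T, T]
r4 m[φ0→D] = [T, T, T, T]
r4 m[φ0→R] = [T, F, T, T]
r4 m[φ1→N] = [T, T, T, T]
r4 m[φ1→R] = [T, T, F, T]
r4 m[φ2→D] = [T, T, F, T]
r4 m[φ3→N] = [F, T, F, F]
r4 m[φ4→D] = [T, F, T, T]
r4 m[φ5→D] = [T, F, F, F]
r4 m[D→φ0] = [T, F, F, F]
r4 m[D→φ2] = [T, F, F, F]
r4 m[D→φ4] = [T, F, F, F]
r4 m[D→φ5] = [T, F, F, T]
r4 m[N→φ1] = [F, T, F, F]
r4 m[N→φ3] = [T, T, T, T]
r4 m[R→φ0] = [T, T, F, T]
r4 m[R→φ1] = [T, F, T, T]
r5 m[φ0→D] = [T, T, T, T]
r5 m[φ0→R] = [T, F, T, T]
r5 m[φ1→N] = [T, T, T, T]
r5 m[φ1→R] = [T, T, F, T]
r5 m[φ2→D] = [T, T, F, T]
r5 m[φ3→N] = [F, T, F, F]
r5 m[φ4→D] = [T, F, T, T]
r5 m[φ5→D] = [T, F, F, F]
r5 m[D→φ0] = [T, F, F, F]
r5 m[D→φ2] = [T, F, F, F]
r5 m[D→φ4] = [T, F, F, F]
r5 m[D→φ5] = [T, F, F, T]
r5 m[N→φ1] = [F, T, F, F]
r5 m[N→φ3] = [T, T, T, T]
r5 m[R→φ0] = [T, T, F, T]
r5 m[R→φ1] = [T, F, T, T]
fixed point reached at round 5
b[N] = ⊗ incoming = [F, T, F, F]

b[N] = [F, T, F, F]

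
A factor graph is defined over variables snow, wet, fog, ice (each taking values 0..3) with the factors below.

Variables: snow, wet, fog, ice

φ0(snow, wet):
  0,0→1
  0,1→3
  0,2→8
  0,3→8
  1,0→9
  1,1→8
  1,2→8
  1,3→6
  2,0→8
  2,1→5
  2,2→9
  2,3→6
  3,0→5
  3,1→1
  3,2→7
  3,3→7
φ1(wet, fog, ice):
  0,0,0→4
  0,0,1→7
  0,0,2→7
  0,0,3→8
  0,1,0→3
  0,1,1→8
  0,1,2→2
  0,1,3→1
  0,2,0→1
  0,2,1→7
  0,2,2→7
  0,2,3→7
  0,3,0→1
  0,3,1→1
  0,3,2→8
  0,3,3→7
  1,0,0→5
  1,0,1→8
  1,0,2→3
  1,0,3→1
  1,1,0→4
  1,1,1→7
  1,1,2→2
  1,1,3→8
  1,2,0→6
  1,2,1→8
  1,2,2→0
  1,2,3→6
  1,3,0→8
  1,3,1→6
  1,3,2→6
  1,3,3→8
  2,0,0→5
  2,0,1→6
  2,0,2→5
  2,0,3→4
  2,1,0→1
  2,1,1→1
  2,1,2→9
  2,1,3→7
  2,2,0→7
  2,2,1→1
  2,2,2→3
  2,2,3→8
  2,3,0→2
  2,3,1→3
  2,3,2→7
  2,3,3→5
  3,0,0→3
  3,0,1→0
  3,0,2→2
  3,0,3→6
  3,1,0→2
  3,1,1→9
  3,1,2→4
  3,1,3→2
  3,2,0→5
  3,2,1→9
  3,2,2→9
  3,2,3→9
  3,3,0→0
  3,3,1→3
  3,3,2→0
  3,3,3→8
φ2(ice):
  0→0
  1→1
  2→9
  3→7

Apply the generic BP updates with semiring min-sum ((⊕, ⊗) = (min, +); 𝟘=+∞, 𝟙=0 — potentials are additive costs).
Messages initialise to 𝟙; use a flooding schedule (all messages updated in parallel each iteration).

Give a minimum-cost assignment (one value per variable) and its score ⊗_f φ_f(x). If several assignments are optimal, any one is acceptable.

init: all messages = 𝟙 over 4 values
r1 m[φ0→snow] = [1, 6, 5, 1]
r1 m[φ0→wet] = [1, 1, 7, 6]
r1 m[φ1→wet] = [1, 0, 1, 0]
r1 m[φ1→fog] = [0, 1, 0, 0]
r1 m[φ1→ice] = [0, 0, 0, 1]
r1 m[φ2→ice] = [0, 1, 9, 7]
r1 m[snow→φ0] = [0, 0, 0, 0]
r1 m[wet→φ0] = [0, 0, 0, 0]
r1 m[wet→φ1] = [0, 0, 0, 0]
r1 m[fog→φ1] = [0, 0, 0, 0]
r1 m[ice→φ1] = [0, 0, 0, 0]
r1 m[ice→φ2] = [0, 0, 0, 0]
r2 m[φ0→snow] = [1, 6, 5, 1]
r2 m[φ0→wet] = [1, 1, 7, 6]
r2 m[φ1→wet] = [1, 0, 1, 0]
r2 m[φ1→fog] = [0, 1, 0, 0]
r2 m[φ1→ice] = [0, 0, 0, 1]
r2 m[φ2→ice] = [0, 1, 9, 7]
r2 m[snow→φ0] = [0, 0, 0, 0]
r2 m[wet→φ0] = [1, 0, 1, 0]
r2 m[wet→φ1] = [1, 1, 7, 6]
r2 m[fog→φ1] = [0, 0, 0, 0]
r2 m[ice→φ1] = [0, 1, 9, 7]
r2 m[ice→φ2] = [0, 0, 0, 1]
r3 m[φ0→snow] = [2, 6, 5, 1]
r3 m[φ0→wet] = [1, 1, 7, 6]
r3 m[φ1→wet] = [1, 4, 1, 0]
r3 m[φ1→fog] = [5, 4, 2, 2]
r3 m[φ1→ice] = [2, 2, 1, 2]
r3 m[φ2→ice] = [0, 1, 9, 7]
r3 m[snow→φ0] = [0, 0, 0, 0]
r3 m[wet→φ0] = [1, 0, 1, 0]
r3 m[wet→φ1] = [1, 1, 7, 6]
r3 m[fog→φ1] = [0, 0, 0, 0]
r3 m[ice→φ1] = [0, 1, 9, 7]
r3 m[ice→φ2] = [0, 0, 0, 1]
r4 m[φ0→snow] = [2, 6, 5, 1]
r4 m[φ0→wet] = [1, 1, 7, 6]
r4 m[φ1→wet] = [1, 4, 1, 0]
r4 m[φ1→fog] = [5, 4, 2, 2]
r4 m[φ1→ice] = [2, 2, 1, 2]
r4 m[φ2→ice] = [0, 1, 9, 7]
r4 m[snow→φ0] = [0, 0, 0, 0]
r4 m[wet→φ0] = [1, 4, 1, 0]
r4 m[wet→φ1] = [1, 1, 7, 6]
r4 m[fog→φ1] = [0, 0, 0, 0]
r4 m[ice→φ1] = [0, 1, 9, 7]
r4 m[ice→φ2] = [2, 2, 1, 2]
r5 m[φ0→snow] = [2, 6, 6, 5]
r5 m[φ0→wet] = [1, 1, 7, 6]
r5 m[φ1→wet] = [1, 4, 1, 0]
r5 m[φ1→fog] = [5, 4, 2, 2]
r5 m[φ1→ice] = [2, 2, 1, 2]
r5 m[φ2→ice] = [0, 1, 9, 7]
r5 m[snow→φ0] = [0, 0, 0, 0]
r5 m[wet→φ0] = [1, 4, 1, 0]
r5 m[wet→φ1] = [1, 1, 7, 6]
r5 m[fog→φ1] = [0, 0, 0, 0]
r5 m[ice→φ1] = [0, 1, 9, 7]
r5 m[ice→φ2] = [2, 2, 1, 2]
r6 m[φ0→snow] = [2, 6, 6, 5]
r6 m[φ0→wet] = [1, 1, 7, 6]
r6 m[φ1→wet] = [1, 4, 1, 0]
r6 m[φ1→fog] = [5, 4, 2, 2]
r6 m[φ1→ice] = [2, 2, 1, 2]
r6 m[φ2→ice] = [0, 1, 9, 7]
r6 m[snow→φ0] = [0, 0, 0, 0]
r6 m[wet→φ0] = [1, 4, 1, 0]
r6 m[wet→φ1] = [1, 1, 7, 6]
r6 m[fog→φ1] = [0, 0, 0, 0]
r6 m[ice→φ1] = [0, 1, 9, 7]
r6 m[ice→φ2] = [2, 2, 1, 2]
fixed point reached at round 6
traceback from snow: (snow=0, wet=0, fog=2, ice=0), score=2

assignment: (snow=0, wet=0, fog=2, ice=0); score = 2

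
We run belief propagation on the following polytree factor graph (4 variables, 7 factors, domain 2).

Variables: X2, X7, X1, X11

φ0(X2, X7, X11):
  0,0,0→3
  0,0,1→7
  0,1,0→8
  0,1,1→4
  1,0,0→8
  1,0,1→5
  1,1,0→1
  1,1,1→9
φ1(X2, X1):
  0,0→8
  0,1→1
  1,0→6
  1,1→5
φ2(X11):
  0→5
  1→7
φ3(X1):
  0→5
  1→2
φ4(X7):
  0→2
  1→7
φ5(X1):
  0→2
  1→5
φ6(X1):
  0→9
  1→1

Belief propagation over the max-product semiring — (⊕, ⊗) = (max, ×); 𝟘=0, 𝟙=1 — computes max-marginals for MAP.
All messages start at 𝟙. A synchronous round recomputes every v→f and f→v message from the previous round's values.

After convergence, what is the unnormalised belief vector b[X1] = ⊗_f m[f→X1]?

b[X1] = [238140, 22050]

init: all messages = 𝟙 over 2 values
r1 m[φ0→X2] = [8, 9]
r1 m[φ0→X7] = [8, 9]
r1 m[φ0→X11] = [8, 9]
r1 m[φ1→X2] = [8, 6]
r1 m[φ1→X1] = [8, 5]
r1 m[φ2→X11] = [5, 7]
r1 m[φ3→X1] = [5, 2]
r1 m[φ4→X7] = [2, 7]
r1 m[φ5→X1] = [2, 5]
r1 m[φ6→X1] = [9, 1]
r1 m[X2→φ0] = [1, 1]
r1 m[X2→φ1] = [1, 1]
r1 m[X7→φ0] = [1, 1]
r1 m[X7→φ4] = [1, 1]
r1 m[X1→φ1] = [1, 1]
r1 m[X1→φ3] = [1, 1]
r1 m[X1→φ5] = [1, 1]
r1 m[X1→φ6] = [1, 1]
r1 m[X11→φ0] = [1, 1]
r1 m[X11→φ2] = [1, 1]
r2 m[φ0→X2] = [8, 9]
r2 m[φ0→X7] = [8, 9]
r2 m[φ0→X11] = [8, 9]
r2 m[φ1→X2] = [8, 6]
r2 m[φ1→X1] = [8, 5]
r2 m[φ2→X11] = [5, 7]
r2 m[φ3→X1] = [5, 2]
r2 m[φ4→X7] = [2, 7]
r2 m[φ5→X1] = [2, 5]
r2 m[φ6→X1] = [9, 1]
r2 m[X2→φ0] = [8, 6]
r2 m[X2→φ1] = [8, 9]
r2 m[X7→φ0] = [2, 7]
r2 m[X7→φ4] = [8, 9]
r2 m[X1→φ1] = [90, 10]
r2 m[X1→φ3] = [144, 25]
r2 m[X1→φ5] = [360, 10]
r2 m[X1→φ6] = [80, 50]
r2 m[X11→φ0] = [5, 7]
r2 m[X11→φ2] = [8, 9]
r3 m[φ0→X2] = [280, 441]
r3 m[φ0→X7] = [392, 378]
r3 m[φ0→X11] = [448, 378]
r3 m[φ1→X2] = [720, 540]
r3 m[φ1→X1] = [64, 45]
r3 m[φ2→X11] = [5, 7]
r3 m[φ3→X1] = [5, 2]
r3 m[φ4→X7] = [2, 7]
r3 m[φ5→X1] = [2, 5]
r3 m[φ6→X1] = [9, 1]
r3 m[X2→φ0] = [8, 6]
r3 m[X2→φ1] = [8, 9]
r3 m[X7→φ0] = [2, 7]
r3 m[X7→φ4] = [8, 9]
r3 m[X1→φ1] = [90, 10]
r3 m[X1→φ3] = [144, 25]
r3 m[X1→φ5] = [360, 10]
r3 m[X1→φ6] = [80, 50]
r3 m[X11→φ0] = [5, 7]
r3 m[X11→φ2] = [8, 9]
r4 m[φ0→X2] = [280, 441]
r4 m[φ0→X7] = [392, 378]
r4 m[φ0→X11] = [448, 378]
r4 m[φ1→X2] = [720, 540]
r4 m[φ1→X1] = [64, 45]
r4 m[φ2→X11] = [5, 7]
r4 m[φ3→X1] = [5, 2]
r4 m[φ4→X7] = [2, 7]
r4 m[φ5→X1] = [2, 5]
r4 m[φ6→X1] = [9, 1]
r4 m[X2→φ0] = [720, 540]
r4 m[X2→φ1] = [280, 441]
r4 m[X7→φ0] = [2, 7]
r4 m[X7→φ4] = [392, 378]
r4 m[X1→φ1] = [90, 10]
r4 m[X1→φ3] = [1152, 225]
r4 m[X1→φ5] = [2880, 90]
r4 m[X1→φ6] = [640, 450]
r4 m[X11→φ0] = [5, 7]
r4 m[X11→φ2] = [448, 378]
r5 m[φ0→X2] = [280, 441]
r5 m[φ0→X7] = [35280, 34020]
r5 m[φ0→X11] = [40320, 34020]
r5 m[φ1→X2] = [720, 540]
r5 m[φ1→X1] = [2646, 2205]
r5 m[φ2→X11] = [5, 7]
r5 m[φ3→X1] = [5, 2]
r5 m[φ4→X7] = [2, 7]
r5 m[φ5→X1] = [2, 5]
r5 m[φ6→X1] = [9, 1]
r5 m[X2→φ0] = [720, 540]
r5 m[X2→φ1] = [280, 441]
r5 m[X7→φ0] = [2, 7]
r5 m[X7→φ4] = [392, 378]
r5 m[X1→φ1] = [90, 10]
r5 m[X1→φ3] = [1152, 225]
r5 m[X1→φ5] = [2880, 90]
r5 m[X1→φ6] = [640, 450]
r5 m[X11→φ0] = [5, 7]
r5 m[X11→φ2] = [448, 378]
r6 m[φ0→X2] = [280, 441]
r6 m[φ0→X7] = [35280, 34020]
r6 m[φ0→X11] = [40320, 34020]
r6 m[φ1→X2] = [720, 540]
r6 m[φ1→X1] = [2646, 2205]
r6 m[φ2→X11] = [5, 7]
r6 m[φ3→X1] = [5, 2]
r6 m[φ4→X7] = [2, 7]
r6 m[φ5→X1] = [2, 5]
r6 m[φ6→X1] = [9, 1]
r6 m[X2→φ0] = [720, 540]
r6 m[X2→φ1] = [280, 441]
r6 m[X7→φ0] = [2, 7]
r6 m[X7→φ4] = [35280, 34020]
r6 m[X1→φ1] = [90, 10]
r6 m[X1→φ3] = [47628, 11025]
r6 m[X1→φ5] = [119070, 4410]
r6 m[X1→φ6] = [26460, 22050]
r6 m[X11→φ0] = [5, 7]
r6 m[X11→φ2] = [40320, 34020]
r7 m[φ0→X2] = [280, 441]
r7 m[φ0→X7] = [35280, 34020]
r7 m[φ0→X11] = [40320, 34020]
r7 m[φ1→X2] = [720, 540]
r7 m[φ1→X1] = [2646, 2205]
r7 m[φ2→X11] = [5, 7]
r7 m[φ3→X1] = [5, 2]
r7 m[φ4→X7] = [2, 7]
r7 m[φ5→X1] = [2, 5]
r7 m[φ6→X1] = [9, 1]
r7 m[X2→φ0] = [720, 540]
r7 m[X2→φ1] = [280, 441]
r7 m[X7→φ0] = [2, 7]
r7 m[X7→φ4] = [35280, 34020]
r7 m[X1→φ1] = [90, 10]
r7 m[X1→φ3] = [47628, 11025]
r7 m[X1→φ5] = [119070, 4410]
r7 m[X1→φ6] = [26460, 22050]
r7 m[X11→φ0] = [5, 7]
r7 m[X11→φ2] = [40320, 34020]
fixed point reached at round 7
b[X1] = ⊗ incoming = [238140, 22050]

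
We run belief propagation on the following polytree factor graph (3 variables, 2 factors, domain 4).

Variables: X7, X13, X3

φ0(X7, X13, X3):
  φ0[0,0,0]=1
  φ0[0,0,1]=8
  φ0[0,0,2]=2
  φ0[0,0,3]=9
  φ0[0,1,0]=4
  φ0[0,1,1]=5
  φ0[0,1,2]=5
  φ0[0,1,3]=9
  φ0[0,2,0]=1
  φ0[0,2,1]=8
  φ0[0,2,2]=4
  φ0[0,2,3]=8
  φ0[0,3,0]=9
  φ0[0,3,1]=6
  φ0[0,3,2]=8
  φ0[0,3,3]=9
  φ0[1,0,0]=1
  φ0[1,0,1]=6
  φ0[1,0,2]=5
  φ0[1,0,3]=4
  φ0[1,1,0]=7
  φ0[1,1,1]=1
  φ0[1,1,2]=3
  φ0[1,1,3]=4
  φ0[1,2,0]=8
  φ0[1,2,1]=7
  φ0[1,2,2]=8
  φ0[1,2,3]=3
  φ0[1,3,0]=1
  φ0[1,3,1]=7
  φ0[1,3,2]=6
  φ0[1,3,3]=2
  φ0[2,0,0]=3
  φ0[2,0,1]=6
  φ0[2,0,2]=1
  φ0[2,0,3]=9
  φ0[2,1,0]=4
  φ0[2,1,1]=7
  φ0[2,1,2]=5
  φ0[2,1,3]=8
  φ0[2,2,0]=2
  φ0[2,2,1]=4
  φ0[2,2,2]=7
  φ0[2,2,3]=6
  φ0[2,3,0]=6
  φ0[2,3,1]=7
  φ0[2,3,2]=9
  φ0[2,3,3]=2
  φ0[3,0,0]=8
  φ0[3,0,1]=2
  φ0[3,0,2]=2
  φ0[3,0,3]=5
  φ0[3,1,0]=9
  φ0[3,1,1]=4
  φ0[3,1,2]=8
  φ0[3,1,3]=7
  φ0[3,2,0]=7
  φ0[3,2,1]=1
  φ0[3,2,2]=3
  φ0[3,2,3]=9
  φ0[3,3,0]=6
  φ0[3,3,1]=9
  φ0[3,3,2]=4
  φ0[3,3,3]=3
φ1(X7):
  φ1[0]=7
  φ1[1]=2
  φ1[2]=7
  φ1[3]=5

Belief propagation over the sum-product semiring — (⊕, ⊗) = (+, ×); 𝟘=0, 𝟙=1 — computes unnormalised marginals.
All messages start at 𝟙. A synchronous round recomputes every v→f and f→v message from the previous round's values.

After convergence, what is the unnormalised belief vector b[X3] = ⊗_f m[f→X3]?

b[X3] = [394, 479, 416, 566]

init: all messages = 𝟙 over 4 values
r1 m[φ0→X7] = [96, 73, 86, 87]
r1 m[φ0→X13] = [72, 90, 86, 94]
r1 m[φ0→X3] = [77, 88, 80, 97]
r1 m[φ1→X7] = [7, 2, 7, 5]
r1 m[X7→φ0] = [1, 1, 1, 1]
r1 m[X7→φ1] = [1, 1, 1, 1]
r1 m[X13→φ0] = [1, 1, 1, 1]
r1 m[X3→φ0] = [1, 1, 1, 1]
r2 m[φ0→X7] = [96, 73, 86, 87]
r2 m[φ0→X13] = [72, 90, 86, 94]
r2 m[φ0→X3] = [77, 88, 80, 97]
r2 m[φ1→X7] = [7, 2, 7, 5]
r2 m[X7→φ0] = [7, 2, 7, 5]
r2 m[X7→φ1] = [96, 73, 86, 87]
r2 m[X13→φ0] = [1, 1, 1, 1]
r2 m[X3→φ0] = [1, 1, 1, 1]
r3 m[φ0→X7] = [96, 73, 86, 87]
r3 m[φ0→X13] = [390, 499, 432, 534]
r3 m[φ0→X3] = [394, 479, 416, 566]
r3 m[φ1→X7] = [7, 2, 7, 5]
r3 m[X7→φ0] = [7, 2, 7, 5]
r3 m[X7→φ1] = [96, 73, 86, 87]
r3 m[X13→φ0] = [1, 1, 1, 1]
r3 m[X3→φ0] = [1, 1, 1, 1]
r4 m[φ0→X7] = [96, 73, 86, 87]
r4 m[φ0→X13] = [390, 499, 432, 534]
r4 m[φ0→X3] = [394, 479, 416, 566]
r4 m[φ1→X7] = [7, 2, 7, 5]
r4 m[X7→φ0] = [7, 2, 7, 5]
r4 m[X7→φ1] = [96, 73, 86, 87]
r4 m[X13→φ0] = [1, 1, 1, 1]
r4 m[X3→φ0] = [1, 1, 1, 1]
fixed point reached at round 4
b[X3] = ⊗ incoming = [394, 479, 416, 566]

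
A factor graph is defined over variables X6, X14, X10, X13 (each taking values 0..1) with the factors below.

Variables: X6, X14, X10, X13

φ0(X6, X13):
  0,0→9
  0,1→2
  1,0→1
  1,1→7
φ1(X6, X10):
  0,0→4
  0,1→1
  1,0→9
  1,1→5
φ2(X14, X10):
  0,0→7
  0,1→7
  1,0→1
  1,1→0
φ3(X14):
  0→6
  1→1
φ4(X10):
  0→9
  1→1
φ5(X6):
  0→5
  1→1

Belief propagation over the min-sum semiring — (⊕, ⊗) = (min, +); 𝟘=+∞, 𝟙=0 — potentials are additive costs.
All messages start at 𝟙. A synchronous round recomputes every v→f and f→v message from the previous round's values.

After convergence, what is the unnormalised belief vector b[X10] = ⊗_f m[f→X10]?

b[X10] = [22, 9]

init: all messages = 𝟙 over 2 values
r1 m[φ0→X6] = [2, 1]
r1 m[φ0→X13] = [1, 2]
r1 m[φ1→X6] = [1, 5]
r1 m[φ1→X10] = [4, 1]
r1 m[φ2→X14] = [7, 0]
r1 m[φ2→X10] = [1, 0]
r1 m[φ3→X14] = [6, 1]
r1 m[φ4→X10] = [9, 1]
r1 m[φ5→X6] = [5, 1]
r1 m[X6→φ0] = [0, 0]
r1 m[X6→φ1] = [0, 0]
r1 m[X6→φ5] = [0, 0]
r1 m[X14→φ2] = [0, 0]
r1 m[X14→φ3] = [0, 0]
r1 m[X10→φ1] = [0, 0]
r1 m[X10→φ2] = [0, 0]
r1 m[X10→φ4] = [0, 0]
r1 m[X13→φ0] = [0, 0]
r2 m[φ0→X6] = [2, 1]
r2 m[φ0→X13] = [1, 2]
r2 m[φ1→X6] = [1, 5]
r2 m[φ1→X10] = [4, 1]
r2 m[φ2→X14] = [7, 0]
r2 m[φ2→X10] = [1, 0]
r2 m[φ3→X14] = [6, 1]
r2 m[φ4→X10] = [9, 1]
r2 m[φ5→X6] = [5, 1]
r2 m[X6→φ0] = [6, 6]
r2 m[X6→φ1] = [7, 2]
r2 m[X6→φ5] = [3, 6]
r2 m[X14→φ2] = [6, 1]
r2 m[X14→φ3] = [7, 0]
r2 m[X10→φ1] = [10, 1]
r2 m[X10→φ2] = [13, 2]
r2 m[X10→φ4] = [5, 1]
r2 m[X13→φ0] = [0, 0]
r3 m[φ0→X6] = [2, 1]
r3 m[φ0→X13] = [7, 8]
r3 m[φ1→X6] = [2, 6]
r3 m[φ1→X10] = [11, 7]
r3 m[φ2→X14] = [9, 2]
r3 m[φ2→X10] = [2, 1]
r3 m[φ3→X14] = [6, 1]
r3 m[φ4→X10] = [9, 1]
r3 m[φ5→X6] = [5, 1]
r3 m[X6→φ0] = [6, 6]
r3 m[X6→φ1] = [7, 2]
r3 m[X6→φ5] = [3, 6]
r3 m[X14→φ2] = [6, 1]
r3 m[X14→φ3] = [7, 0]
r3 m[X10→φ1] = [10, 1]
r3 m[X10→φ2] = [13, 2]
r3 m[X10→φ4] = [5, 1]
r3 m[X13→φ0] = [0, 0]
r4 m[φ0→X6] = [2, 1]
r4 m[φ0→X13] = [7, 8]
r4 m[φ1→X6] = [2, 6]
r4 m[φ1→X10] = [11, 7]
r4 m[φ2→X14] = [9, 2]
r4 m[φ2→X10] = [2, 1]
r4 m[φ3→X14] = [6, 1]
r4 m[φ4→X10] = [9, 1]
r4 m[φ5→X6] = [5, 1]
r4 m[X6→φ0] = [7, 7]
r4 m[X6→φ1] = [7, 2]
r4 m[X6→φ5] = [4, 7]
r4 m[X14→φ2] = [6, 1]
r4 m[X14→φ3] = [9, 2]
r4 m[X10→φ1] = [11, 2]
r4 m[X10→φ2] = [20, 8]
r4 m[X10→φ4] = [13, 8]
r4 m[X13→φ0] = [0, 0]
r5 m[φ0→X6] = [2, 1]
r5 m[φ0→X13] = [8, 9]
r5 m[φ1→X6] = [3, 7]
r5 m[φ1→X10] = [11, 7]
r5 m[φ2→X14] = [15, 8]
r5 m[φ2→X10] = [2, 1]
r5 m[φ3→X14] = [6, 1]
r5 m[φ4→X10] = [9, 1]
r5 m[φ5→X6] = [5, 1]
r5 m[X6→φ0] = [7, 7]
r5 m[X6→φ1] = [7, 2]
r5 m[X6→φ5] = [4, 7]
r5 m[X14→φ2] = [6, 1]
r5 m[X14→φ3] = [9, 2]
r5 m[X10→φ1] = [11, 2]
r5 m[X10→φ2] = [20, 8]
r5 m[X10→φ4] = [13, 8]
r5 m[X13→φ0] = [0, 0]
r6 m[φ0→X6] = [2, 1]
r6 m[φ0→X13] = [8, 9]
r6 m[φ1→X6] = [3, 7]
r6 m[φ1→X10] = [11, 7]
r6 m[φ2→X14] = [15, 8]
r6 m[φ2→X10] = [2, 1]
r6 m[φ3→X14] = [6, 1]
r6 m[φ4→X10] = [9, 1]
r6 m[φ5→X6] = [5, 1]
r6 m[X6→φ0] = [8, 8]
r6 m[X6→φ1] = [7, 2]
r6 m[X6→φ5] = [5, 8]
r6 m[X14→φ2] = [6, 1]
r6 m[X14→φ3] = [15, 8]
r6 m[X10→φ1] = [11, 2]
r6 m[X10→φ2] = [20, 8]
r6 m[X10→φ4] = [13, 8]
r6 m[X13→φ0] = [0, 0]
r7 m[φ0→X6] = [2, 1]
r7 m[φ0→X13] = [9, 10]
r7 m[φ1→X6] = [3, 7]
r7 m[φ1→X10] = [11, 7]
r7 m[φ2→X14] = [15, 8]
r7 m[φ2→X10] = [2, 1]
r7 m[φ3→X14] = [6, 1]
r7 m[φ4→X10] = [9, 1]
r7 m[φ5→X6] = [5, 1]
r7 m[X6→φ0] = [8, 8]
r7 m[X6→φ1] = [7, 2]
r7 m[X6→φ5] = [5, 8]
r7 m[X14→φ2] = [6, 1]
r7 m[X14→φ3] = [15, 8]
r7 m[X10→φ1] = [11, 2]
r7 m[X10→φ2] = [20, 8]
r7 m[X10→φ4] = [13, 8]
r7 m[X13→φ0] = [0, 0]
r8 m[φ0→X6] = [2, 1]
r8 m[φ0→X13] = [9, 10]
r8 m[φ1→X6] = [3, 7]
r8 m[φ1→X10] = [11, 7]
r8 m[φ2→X14] = [15, 8]
r8 m[φ2→X10] = [2, 1]
r8 m[φ3→X14] = [6, 1]
r8 m[φ4→X10] = [9, 1]
r8 m[φ5→X6] = [5, 1]
r8 m[X6→φ0] = [8, 8]
r8 m[X6→φ1] = [7, 2]
r8 m[X6→φ5] = [5, 8]
r8 m[X14→φ2] = [6, 1]
r8 m[X14→φ3] = [15, 8]
r8 m[X10→φ1] = [11, 2]
r8 m[X10→φ2] = [20, 8]
r8 m[X10→φ4] = [13, 8]
r8 m[X13→φ0] = [0, 0]
fixed point reached at round 8
b[X10] = ⊗ incoming = [22, 9]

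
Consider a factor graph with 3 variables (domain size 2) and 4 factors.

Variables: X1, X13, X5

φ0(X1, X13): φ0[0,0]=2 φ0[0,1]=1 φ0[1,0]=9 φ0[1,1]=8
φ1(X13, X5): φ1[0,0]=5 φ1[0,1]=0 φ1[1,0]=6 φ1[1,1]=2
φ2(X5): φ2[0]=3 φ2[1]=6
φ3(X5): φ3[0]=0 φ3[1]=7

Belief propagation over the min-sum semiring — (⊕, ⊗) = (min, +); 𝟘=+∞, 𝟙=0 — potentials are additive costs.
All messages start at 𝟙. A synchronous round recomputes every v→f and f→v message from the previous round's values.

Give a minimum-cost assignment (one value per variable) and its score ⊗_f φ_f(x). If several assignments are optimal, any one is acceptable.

init: all messages = 𝟙 over 2 values
r1 m[φ0→X1] = [1, 8]
r1 m[φ0→X13] = [2, 1]
r1 m[φ1→X13] = [0, 2]
r1 m[φ1→X5] = [5, 0]
r1 m[φ2→X5] = [3, 6]
r1 m[φ3→X5] = [0, 7]
r1 m[X1→φ0] = [0, 0]
r1 m[X13→φ0] = [0, 0]
r1 m[X13→φ1] = [0, 0]
r1 m[X5→φ1] = [0, 0]
r1 m[X5→φ2] = [0, 0]
r1 m[X5→φ3] = [0, 0]
r2 m[φ0→X1] = [1, 8]
r2 m[φ0→X13] = [2, 1]
r2 m[φ1→X13] = [0, 2]
r2 m[φ1→X5] = [5, 0]
r2 m[φ2→X5] = [3, 6]
r2 m[φ3→X5] = [0, 7]
r2 m[X1→φ0] = [0, 0]
r2 m[X13→φ0] = [0, 2]
r2 m[X13→φ1] = [2, 1]
r2 m[X5→φ1] = [3, 13]
r2 m[X5→φ2] = [5, 7]
r2 m[X5→φ3] = [8, 6]
r3 m[φ0→X1] = [2, 9]
r3 m[φ0→X13] = [2, 1]
r3 m[φ1→X13] = [8, 9]
r3 m[φ1→X5] = [7, 2]
r3 m[φ2→X5] = [3, 6]
r3 m[φ3→X5] = [0, 7]
r3 m[X1→φ0] = [0, 0]
r3 m[X13→φ0] = [0, 2]
r3 m[X13→φ1] = [2, 1]
r3 m[X5→φ1] = [3, 13]
r3 m[X5→φ2] = [5, 7]
r3 m[X5→φ3] = [8, 6]
r4 m[φ0→X1] = [2, 9]
r4 m[φ0→X13] = [2, 1]
r4 m[φ1→X13] = [8, 9]
r4 m[φ1→X5] = [7, 2]
r4 m[φ2→X5] = [3, 6]
r4 m[φ3→X5] = [0, 7]
r4 m[X1→φ0] = [0, 0]
r4 m[X13→φ0] = [8, 9]
r4 m[X13→φ1] = [2, 1]
r4 m[X5→φ1] = [3, 13]
r4 m[X5→φ2] = [7, 9]
r4 m[X5→φ3] = [10, 8]
r5 m[φ0→X1] = [10, 17]
r5 m[φ0→X13] = [2, 1]
r5 m[φ1→X13] = [8, 9]
r5 m[φ1→X5] = [7, 2]
r5 m[φ2→X5] = [3, 6]
r5 m[φ3→X5] = [0, 7]
r5 m[X1→φ0] = [0, 0]
r5 m[X13→φ0] = [8, 9]
r5 m[X13→φ1] = [2, 1]
r5 m[X5→φ1] = [3, 13]
r5 m[X5→φ2] = [7, 9]
r5 m[X5→φ3] = [10, 8]
r6 m[φ0→X1] = [10, 17]
r6 m[φ0→X13] = [2, 1]
r6 m[φ1→X13] = [8, 9]
r6 m[φ1→X5] = [7, 2]
r6 m[φ2→X5] = [3, 6]
r6 m[φ3→X5] = [0, 7]
r6 m[X1→φ0] = [0, 0]
r6 m[X13→φ0] = [8, 9]
r6 m[X13→φ1] = [2, 1]
r6 m[X5→φ1] = [3, 13]
r6 m[X5→φ2] = [7, 9]
r6 m[X5→φ3] = [10, 8]
fixed point reached at round 6
traceback from X1: (X1=0, X13=0, X5=0), score=10

assignment: (X1=0, X13=0, X5=0); score = 10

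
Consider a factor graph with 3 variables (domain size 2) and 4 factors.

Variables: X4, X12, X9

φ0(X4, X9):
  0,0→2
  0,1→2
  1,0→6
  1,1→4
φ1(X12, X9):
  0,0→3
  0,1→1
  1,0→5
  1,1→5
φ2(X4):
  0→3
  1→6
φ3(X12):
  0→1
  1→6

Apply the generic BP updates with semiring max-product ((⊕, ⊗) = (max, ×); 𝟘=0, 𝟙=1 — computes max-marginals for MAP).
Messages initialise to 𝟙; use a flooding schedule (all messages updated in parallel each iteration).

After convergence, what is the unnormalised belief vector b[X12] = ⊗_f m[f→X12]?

b[X12] = [108, 1080]

init: all messages = 𝟙 over 2 values
r1 m[φ0→X4] = [2, 6]
r1 m[φ0→X9] = [6, 4]
r1 m[φ1→X12] = [3, 5]
r1 m[φ1→X9] = [5, 5]
r1 m[φ2→X4] = [3, 6]
r1 m[φ3→X12] = [1, 6]
r1 m[X4→φ0] = [1, 1]
r1 m[X4→φ2] = [1, 1]
r1 m[X12→φ1] = [1, 1]
r1 m[X12→φ3] = [1, 1]
r1 m[X9→φ0] = [1, 1]
r1 m[X9→φ1] = [1, 1]
r2 m[φ0→X4] = [2, 6]
r2 m[φ0→X9] = [6, 4]
r2 m[φ1→X12] = [3, 5]
r2 m[φ1→X9] = [5, 5]
r2 m[φ2→X4] = [3, 6]
r2 m[φ3→X12] = [1, 6]
r2 m[X4→φ0] = [3, 6]
r2 m[X4→φ2] = [2, 6]
r2 m[X12→φ1] = [1, 6]
r2 m[X12→φ3] = [3, 5]
r2 m[X9→φ0] = [5, 5]
r2 m[X9→φ1] = [6, 4]
r3 m[φ0→X4] = [10, 30]
r3 m[φ0→X9] = [36, 24]
r3 m[φ1→X12] = [18, 30]
r3 m[φ1→X9] = [30, 30]
r3 m[φ2→X4] = [3, 6]
r3 m[φ3→X12] = [1, 6]
r3 m[X4→φ0] = [3, 6]
r3 m[X4→φ2] = [2, 6]
r3 m[X12→φ1] = [1, 6]
r3 m[X12→φ3] = [3, 5]
r3 m[X9→φ0] = [5, 5]
r3 m[X9→φ1] = [6, 4]
r4 m[φ0→X4] = [10, 30]
r4 m[φ0→X9] = [36, 24]
r4 m[φ1→X12] = [18, 30]
r4 m[φ1→X9] = [30, 30]
r4 m[φ2→X4] = [3, 6]
r4 m[φ3→X12] = [1, 6]
r4 m[X4→φ0] = [3, 6]
r4 m[X4→φ2] = [10, 30]
r4 m[X12→φ1] = [1, 6]
r4 m[X12→φ3] = [18, 30]
r4 m[X9→φ0] = [30, 30]
r4 m[X9→φ1] = [36, 24]
r5 m[φ0→X4] = [60, 180]
r5 m[φ0→X9] = [36, 24]
r5 m[φ1→X12] = [108, 180]
r5 m[φ1→X9] = [30, 30]
r5 m[φ2→X4] = [3, 6]
r5 m[φ3→X12] = [1, 6]
r5 m[X4→φ0] = [3, 6]
r5 m[X4→φ2] = [10, 30]
r5 m[X12→φ1] = [1, 6]
r5 m[X12→φ3] = [18, 30]
r5 m[X9→φ0] = [30, 30]
r5 m[X9→φ1] = [36, 24]
r6 m[φ0→X4] = [60, 180]
r6 m[φ0→X9] = [36, 24]
r6 m[φ1→X12] = [108, 180]
r6 m[φ1→X9] = [30, 30]
r6 m[φ2→X4] = [3, 6]
r6 m[φ3→X12] = [1, 6]
r6 m[X4→φ0] = [3, 6]
r6 m[X4→φ2] = [60, 180]
r6 m[X12→φ1] = [1, 6]
r6 m[X12→φ3] = [108, 180]
r6 m[X9→φ0] = [30, 30]
r6 m[X9→φ1] = [36, 24]
r7 m[φ0→X4] = [60, 180]
r7 m[φ0→X9] = [36, 24]
r7 m[φ1→X12] = [108, 180]
r7 m[φ1→X9] = [30, 30]
r7 m[φ2→X4] = [3, 6]
r7 m[φ3→X12] = [1, 6]
r7 m[X4→φ0] = [3, 6]
r7 m[X4→φ2] = [60, 180]
r7 m[X12→φ1] = [1, 6]
r7 m[X12→φ3] = [108, 180]
r7 m[X9→φ0] = [30, 30]
r7 m[X9→φ1] = [36, 24]
fixed point reached at round 7
b[X12] = ⊗ incoming = [108, 1080]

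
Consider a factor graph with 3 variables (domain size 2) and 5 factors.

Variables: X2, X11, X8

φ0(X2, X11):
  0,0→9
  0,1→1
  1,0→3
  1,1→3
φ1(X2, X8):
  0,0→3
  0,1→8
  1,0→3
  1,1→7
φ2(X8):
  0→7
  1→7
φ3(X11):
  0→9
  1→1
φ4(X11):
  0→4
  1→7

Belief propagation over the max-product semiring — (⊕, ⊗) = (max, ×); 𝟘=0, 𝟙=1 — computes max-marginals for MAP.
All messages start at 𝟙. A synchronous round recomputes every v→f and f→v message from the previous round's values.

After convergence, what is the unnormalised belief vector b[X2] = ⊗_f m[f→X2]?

b[X2] = [18144, 5292]

init: all messages = 𝟙 over 2 values
r1 m[φ0→X2] = [9, 3]
r1 m[φ0→X11] = [9, 3]
r1 m[φ1→X2] = [8, 7]
r1 m[φ1→X8] = [3, 8]
r1 m[φ2→X8] = [7, 7]
r1 m[φ3→X11] = [9, 1]
r1 m[φ4→X11] = [4, 7]
r1 m[X2→φ0] = [1, 1]
r1 m[X2→φ1] = [1, 1]
r1 m[X11→φ0] = [1, 1]
r1 m[X11→φ3] = [1, 1]
r1 m[X11→φ4] = [1, 1]
r1 m[X8→φ1] = [1, 1]
r1 m[X8→φ2] = [1, 1]
r2 m[φ0→X2] = [9, 3]
r2 m[φ0→X11] = [9, 3]
r2 m[φ1→X2] = [8, 7]
r2 m[φ1→X8] = [3, 8]
r2 m[φ2→X8] = [7, 7]
r2 m[φ3→X11] = [9, 1]
r2 m[φ4→X11] = [4, 7]
r2 m[X2→φ0] = [8, 7]
r2 m[X2→φ1] = [9, 3]
r2 m[X11→φ0] = [36, 7]
r2 m[X11→φ3] = [36, 21]
r2 m[X11→φ4] = [81, 3]
r2 m[X8→φ1] = [7, 7]
r2 m[X8→φ2] = [3, 8]
r3 m[φ0→X2] = [324, 108]
r3 m[φ0→X11] = [72, 21]
r3 m[φ1→X2] = [56, 49]
r3 m[φ1→X8] = [27, 72]
r3 m[φ2→X8] = [7, 7]
r3 m[φ3→X11] = [9, 1]
r3 m[φ4→X11] = [4, 7]
r3 m[X2→φ0] = [8, 7]
r3 m[X2→φ1] = [9, 3]
r3 m[X11→φ0] = [36, 7]
r3 m[X11→φ3] = [36, 21]
r3 m[X11→φ4] = [81, 3]
r3 m[X8→φ1] = [7, 7]
r3 m[X8→φ2] = [3, 8]
r4 m[φ0→X2] = [324, 108]
r4 m[φ0→X11] = [72, 21]
r4 m[φ1→X2] = [56, 49]
r4 m[φ1→X8] = [27, 72]
r4 m[φ2→X8] = [7, 7]
r4 m[φ3→X11] = [9, 1]
r4 m[φ4→X11] = [4, 7]
r4 m[X2→φ0] = [56, 49]
r4 m[X2→φ1] = [324, 108]
r4 m[X11→φ0] = [36, 7]
r4 m[X11→φ3] = [288, 147]
r4 m[X11→φ4] = [648, 21]
r4 m[X8→φ1] = [7, 7]
r4 m[X8→φ2] = [27, 72]
r5 m[φ0→X2] = [324, 108]
r5 m[φ0→X11] = [504, 147]
r5 m[φ1→X2] = [56, 49]
r5 m[φ1→X8] = [972, 2592]
r5 m[φ2→X8] = [7, 7]
r5 m[φ3→X11] = [9, 1]
r5 m[φ4→X11] = [4, 7]
r5 m[X2→φ0] = [56, 49]
r5 m[X2→φ1] = [324, 108]
r5 m[X11→φ0] = [36, 7]
r5 m[X11→φ3] = [288, 147]
r5 m[X11→φ4] = [648, 21]
r5 m[X8→φ1] = [7, 7]
r5 m[X8→φ2] = [27, 72]
r6 m[φ0→X2] = [324, 108]
r6 m[φ0→X11] = [504, 147]
r6 m[φ1→X2] = [56, 49]
r6 m[φ1→X8] = [972, 2592]
r6 m[φ2→X8] = [7, 7]
r6 m[φ3→X11] = [9, 1]
r6 m[φ4→X11] = [4, 7]
r6 m[X2→φ0] = [56, 49]
r6 m[X2→φ1] = [324, 108]
r6 m[X11→φ0] = [36, 7]
r6 m[X11→φ3] = [2016, 1029]
r6 m[X11→φ4] = [4536, 147]
r6 m[X8→φ1] = [7, 7]
r6 m[X8→φ2] = [972, 2592]
r7 m[φ0→X2] = [324, 108]
r7 m[φ0→X11] = [504, 147]
r7 m[φ1→X2] = [56, 49]
r7 m[φ1→X8] = [972, 2592]
r7 m[φ2→X8] = [7, 7]
r7 m[φ3→X11] = [9, 1]
r7 m[φ4→X11] = [4, 7]
r7 m[X2→φ0] = [56, 49]
r7 m[X2→φ1] = [324, 108]
r7 m[X11→φ0] = [36, 7]
r7 m[X11→φ3] = [2016, 1029]
r7 m[X11→φ4] = [4536, 147]
r7 m[X8→φ1] = [7, 7]
r7 m[X8→φ2] = [972, 2592]
fixed point reached at round 7
b[X2] = ⊗ incoming = [18144, 5292]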